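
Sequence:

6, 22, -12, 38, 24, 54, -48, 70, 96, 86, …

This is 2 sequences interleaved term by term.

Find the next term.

Taking every 2nd term gives 2 separate tracks.
Track A = 6, -12, 24, -48, 96: multiplying by -2 each time.
Track B = 22, 38, 54, 70, 86: arithmetic with common difference +16.
Term 11 comes from track A (its 6th entry): -192.

-192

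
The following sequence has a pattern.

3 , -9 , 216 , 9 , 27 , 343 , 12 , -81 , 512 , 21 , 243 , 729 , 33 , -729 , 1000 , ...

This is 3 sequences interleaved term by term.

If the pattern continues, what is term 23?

19683

Taking every 3rd term gives 3 separate tracks.
Track A is 3, 9, 12, 21, 33, which is each term equals the sum of the previous two.
Track B is -9, 27, -81, 243, -729, which is multiplying by -3 each time.
Track C is 216, 343, 512, 729, 1000, which is consecutive cubes n³ from n = 6.
Position 23 falls in track B as its term 8, giving 19683.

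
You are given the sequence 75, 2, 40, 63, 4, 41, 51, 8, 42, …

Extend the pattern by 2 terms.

The terms cycle through 3 interleaved subsequences.
Subsequence A: 75, 63, 51. Subtracting 12 each time.
Subsequence B: 2, 4, 8. Powers 2^1, 2^2, 2^3, ….
Subsequence C: 40, 41, 42. Adding 1 each time.
Position 10 → subsequence A, term 4 = 39.
The 11th slot belongs to subsequence B; its 4th term is 16.

39, 16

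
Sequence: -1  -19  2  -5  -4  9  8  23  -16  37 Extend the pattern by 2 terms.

The terms cycle through 2 interleaved subsequences.
Stream A: -1, 2, -4, 8, -16 (geometric, ×-2 each step).
Stream B: -19, -5, 9, 23, 37 (linear: a_n = -33 + 14·n).
Term 11 comes from stream A (its 6th entry): 32.
Position 12 falls in stream B as its term 6, giving 51.

32, 51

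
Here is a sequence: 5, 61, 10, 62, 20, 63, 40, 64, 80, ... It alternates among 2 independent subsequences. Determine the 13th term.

The terms cycle through 2 interleaved subsequences.
Stream A is 5, 10, 20, 40, 80, which is a geometric progression (common ratio 2).
Stream B is 61, 62, 63, 64, which is arithmetic with common difference +1.
Position 13 falls in stream A as its term 7, giving 320.

320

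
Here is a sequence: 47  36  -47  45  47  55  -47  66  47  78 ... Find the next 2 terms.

Taking every 2nd term gives 2 separate tracks.
Subsequence A: 47, -47, 47, -47, 47 (the oscillation 47·(−1)^(n+1)).
Subsequence B: 36, 45, 55, 66, 78 (triangular numbers starting at T_8).
Position 11 falls in subsequence A as its term 6, giving -47.
Term 12 comes from subsequence B (its 6th entry): 91.

-47, 91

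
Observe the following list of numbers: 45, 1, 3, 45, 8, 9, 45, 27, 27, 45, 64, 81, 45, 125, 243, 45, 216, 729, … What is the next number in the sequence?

45

Split by position mod 3 into 3 tracks.
Track A is 45, 45, 45, 45, 45, 45, which is constant 45.
Track B is 1, 8, 27, 64, 125, 216, which is consecutive cubes n³ from n = 1.
Track C is 3, 9, 27, 81, 243, 729, which is powers of 3.
Term 19 comes from track A (its 7th entry): 45.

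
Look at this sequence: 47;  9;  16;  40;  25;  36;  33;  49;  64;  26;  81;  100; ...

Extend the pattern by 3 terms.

19, 121, 144

The slot pattern repeats as ABB (period 3), so there are 2 interleaved tracks.
Stream A: 47, 40, 33, 26 (subtracting 7 each time).
Stream B: 9, 16, 25, 36, 49, 64, 81, 100 (consecutive squares n² from n = 3).
Position 13 falls in stream A as its term 5, giving 19.
Term 14 comes from stream B (its 9th entry): 121.
Position 15 falls in stream B as its term 10, giving 144.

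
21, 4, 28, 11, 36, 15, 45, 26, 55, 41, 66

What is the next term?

67

The terms cycle through 2 interleaved subsequences.
Subsequence A: 21, 28, 36, 45, 55, 66. The triangular numbers T_6, T_7, ….
Subsequence B: 4, 11, 15, 26, 41. Each term equals the sum of the previous two.
Position 12 → subsequence B, term 6 = 67.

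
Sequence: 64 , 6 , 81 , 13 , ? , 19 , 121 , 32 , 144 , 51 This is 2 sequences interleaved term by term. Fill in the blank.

Split by position mod 2 into 2 tracks.
Stream A: 64, 81, ?, 121, 144 (consecutive squares n² from n = 8).
Stream B: 6, 13, 19, 32, 51 (Fibonacci-style (each term is the sum of the two before it)).
Filling stream A at index 3 by its rule yields 100.

100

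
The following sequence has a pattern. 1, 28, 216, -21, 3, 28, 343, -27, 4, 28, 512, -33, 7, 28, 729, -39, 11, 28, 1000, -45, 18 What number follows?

28

Split by position mod 4 into 4 tracks.
Track A: 1, 3, 4, 7, 11, 18 (each term equals the sum of the previous two).
Track B: 28, 28, 28, 28, 28 (the constant sequence 28).
Track C: 216, 343, 512, 729, 1000 (perfect cubes starting at 6³).
Track D: -21, -27, -33, -39, -45 (arithmetic, step −6).
Term 22 comes from track B (its 6th entry): 28.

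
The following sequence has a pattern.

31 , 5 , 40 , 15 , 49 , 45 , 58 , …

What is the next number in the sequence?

Split by position mod 2 into 2 tracks.
Track A: 31, 40, 49, 58. Linear: a_n = 22 + 9·n.
Track B: 5, 15, 45. A geometric progression (common ratio 3).
Position 8 falls in track B as its term 4, giving 135.

135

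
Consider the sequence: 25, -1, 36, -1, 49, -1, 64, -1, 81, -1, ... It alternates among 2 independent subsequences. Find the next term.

Taking every 2nd term gives 2 separate tracks.
Stream A = 25, 36, 49, 64, 81: the squares 5², 6², 7², ….
Stream B = -1, -1, -1, -1, -1: the constant sequence -1.
The 11th slot belongs to stream A; its 6th term is 100.

100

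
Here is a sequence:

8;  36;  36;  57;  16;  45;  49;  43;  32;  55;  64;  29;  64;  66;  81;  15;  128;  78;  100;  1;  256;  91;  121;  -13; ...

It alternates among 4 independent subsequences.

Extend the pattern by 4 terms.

Split by position mod 4: positions 1, 5, 9, … form one track, and each other residue class forms its own.
Track A: 8, 16, 32, 64, 128, 256 — successive powers of 2.
Track B: 36, 45, 55, 66, 78, 91 — triangular numbers starting at T_8.
Track C: 36, 49, 64, 81, 100, 121 — perfect squares starting at 6².
Track D: 57, 43, 29, 15, 1, -13 — arithmetic, step −14.
Position 25 → track A, term 7 = 512.
Position 26 falls in track B as its term 7, giving 105.
Term 27 comes from track C (its 7th entry): 144.
Term 28 comes from track D (its 7th entry): -27.

512, 105, 144, -27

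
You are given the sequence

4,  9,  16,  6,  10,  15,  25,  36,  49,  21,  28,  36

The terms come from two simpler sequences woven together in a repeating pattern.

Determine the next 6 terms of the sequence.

64, 81, 100, 45, 55, 66

Reading positions in blocks of 6 reveals the pattern AAABBB — 2 tracks woven together.
Stream A is 4, 9, 16, 25, 36, 49, which is consecutive squares n² from n = 2.
Stream B is 6, 10, 15, 21, 28, 36, which is the triangular numbers T_3, T_4, ….
Position 13 falls in stream A as its term 7, giving 64.
Position 14 → stream A, term 8 = 81.
Position 15 → stream A, term 9 = 100.
The 16th slot belongs to stream B; its 7th term is 45.
Position 17 → stream B, term 8 = 55.
Position 18 falls in stream B as its term 9, giving 66.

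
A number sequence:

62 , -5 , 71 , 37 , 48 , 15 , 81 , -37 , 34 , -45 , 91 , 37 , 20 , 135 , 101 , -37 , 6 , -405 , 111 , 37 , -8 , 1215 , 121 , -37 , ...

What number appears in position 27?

Taking every 4th term gives 4 separate tracks.
Track A: 62, 48, 34, 20, 6, -8 (arithmetic with common difference −14).
Track B: -5, 15, -45, 135, -405, 1215 (geometric with ratio -3).
Track C: 71, 81, 91, 101, 111, 121 (arithmetic with common difference +10).
Track D: 37, -37, 37, -37, 37, -37 (the oscillation 37·(−1)^(n+1)).
Position 27 falls in track C as its term 7, giving 131.

131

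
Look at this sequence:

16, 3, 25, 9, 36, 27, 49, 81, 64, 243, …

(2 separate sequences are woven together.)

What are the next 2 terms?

Positions 1, 3, 5, … form one subsequence and positions 2, 4, 6, … form another.
Track A = 16, 25, 36, 49, 64: consecutive squares n² from n = 4.
Track B = 3, 9, 27, 81, 243: powers 3^1, 3^2, 3^3, ….
Term 11 comes from track A (its 6th entry): 81.
The 12th slot belongs to track B; its 6th term is 729.

81, 729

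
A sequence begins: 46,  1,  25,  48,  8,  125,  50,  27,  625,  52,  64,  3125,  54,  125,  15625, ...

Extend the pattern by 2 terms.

56, 216

Read the sequence 3 terms at a time; column i is its own pattern.
Subsequence A = 46, 48, 50, 52, 54: adding 2 each time.
Subsequence B = 1, 8, 27, 64, 125: the cubes 1³, 2³, 3³, ….
Subsequence C = 25, 125, 625, 3125, 15625: powers 5^2, 5^3, 5^4, ….
Position 16 → subsequence A, term 6 = 56.
Position 17 → subsequence B, term 6 = 216.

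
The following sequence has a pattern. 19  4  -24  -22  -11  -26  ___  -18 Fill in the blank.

Positions follow the repeating pattern AABB; grouping by letter gives 2 tracks.
Stream A = 19, 4, -11, -26: linear: a_n = 34 − 15·n.
Stream B = -24, -22, ?, -18: linear: a_n = -26 + 2·n.
The gap is stream B's term 3; the rule gives -20.

-20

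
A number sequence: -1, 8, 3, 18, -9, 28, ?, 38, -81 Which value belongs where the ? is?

27

Positions 1, 3, 5, … form one subsequence and positions 2, 4, 6, … form another.
Subsequence A: -1, 3, -9, ?, -81 (a geometric progression (common ratio -3)).
Subsequence B: 8, 18, 28, 38 (arithmetic with common difference +10).
Filling subsequence A at index 4 by its rule yields 27.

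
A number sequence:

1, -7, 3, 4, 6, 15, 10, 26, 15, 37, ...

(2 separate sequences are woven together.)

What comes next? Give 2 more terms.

Taking every 2nd term gives 2 separate tracks.
Track A: 1, 3, 6, 10, 15 (triangular numbers starting at T_1).
Track B: -7, 4, 15, 26, 37 (linear: a_n = -18 + 11·n).
The 11th slot belongs to track A; its 6th term is 21.
The 12th slot belongs to track B; its 6th term is 48.

21, 48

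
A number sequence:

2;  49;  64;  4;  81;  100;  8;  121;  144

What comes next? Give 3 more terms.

The slot pattern repeats as ABB (period 3), so there are 2 interleaved tracks.
Track A = 2, 4, 8: geometric, ×2 each step.
Track B = 49, 64, 81, 100, 121, 144: consecutive squares n² from n = 7.
The 10th slot belongs to track A; its 4th term is 16.
Position 11 → track B, term 7 = 169.
Term 12 comes from track B (its 8th entry): 196.

16, 169, 196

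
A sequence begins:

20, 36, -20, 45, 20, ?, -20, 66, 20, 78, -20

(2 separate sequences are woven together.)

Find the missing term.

55

Odd-indexed and even-indexed terms follow separate rules.
Track A is 20, -20, 20, -20, 20, -20, which is the oscillation 20·(−1)^(n+1).
Track B is 36, 45, ?, 66, 78, which is triangular numbers n(n+1)/2 for n = 8, 9, ….
Track B's pattern makes the blank 55.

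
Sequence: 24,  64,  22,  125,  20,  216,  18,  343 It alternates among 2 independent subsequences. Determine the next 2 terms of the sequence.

Taking every 2nd term gives 2 separate tracks.
Track A: 24, 22, 20, 18 — linear: a_n = 26 − 2·n.
Track B: 64, 125, 216, 343 — consecutive cubes n³ from n = 4.
Term 9 comes from track A (its 5th entry): 16.
Position 10 → track B, term 5 = 512.

16, 512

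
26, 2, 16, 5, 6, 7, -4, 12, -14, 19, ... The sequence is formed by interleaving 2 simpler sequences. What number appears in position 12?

31

Taking every 2nd term gives 2 separate tracks.
Track A = 26, 16, 6, -4, -14: arithmetic with common difference −10.
Track B = 2, 5, 7, 12, 19: a Fibonacci-like recurrence a_n = a_{n-1} + a_{n-2}.
Position 12 falls in track B as its term 6, giving 31.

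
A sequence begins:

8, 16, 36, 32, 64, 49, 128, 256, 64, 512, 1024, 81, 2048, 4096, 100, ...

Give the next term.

8192

Positions follow the repeating pattern AAB; grouping by letter gives 2 tracks.
Track A: 8, 16, 32, 64, 128, 256, 512, 1024, 2048, 4096 — powers of 2.
Track B: 36, 49, 64, 81, 100 — perfect squares starting at 6².
The 16th slot belongs to track A; its 11th term is 8192.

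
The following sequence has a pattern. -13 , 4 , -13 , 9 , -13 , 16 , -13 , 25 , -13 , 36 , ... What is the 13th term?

-13

Positions 1, 3, 5, … form one subsequence and positions 2, 4, 6, … form another.
Stream A: -13, -13, -13, -13, -13 (always -13).
Stream B: 4, 9, 16, 25, 36 (the squares 2², 3², 4², …).
Term 13 comes from stream A (its 7th entry): -13.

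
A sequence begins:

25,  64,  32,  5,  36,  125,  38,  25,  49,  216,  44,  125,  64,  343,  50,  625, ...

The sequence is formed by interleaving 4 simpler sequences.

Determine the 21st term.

Split by position mod 4: positions 1, 5, 9, … form one track, and each other residue class forms its own.
Stream A: 25, 36, 49, 64 (the squares 5², 6², 7², …).
Stream B: 64, 125, 216, 343 (perfect cubes starting at 4³).
Stream C: 32, 38, 44, 50 (adding 6 each time).
Stream D: 5, 25, 125, 625 (powers 5^1, 5^2, 5^3, …).
Position 21 falls in stream A as its term 6, giving 100.

100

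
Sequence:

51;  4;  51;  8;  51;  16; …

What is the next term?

Taking every 2nd term gives 2 separate tracks.
Stream A: 51, 51, 51 (constant 51).
Stream B: 4, 8, 16 (powers 2^2, 2^3, 2^4, …).
Term 7 comes from stream A (its 4th entry): 51.

51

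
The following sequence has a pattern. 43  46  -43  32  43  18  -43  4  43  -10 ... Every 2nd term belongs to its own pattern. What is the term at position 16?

-52

Positions 1, 3, 5, … form one subsequence and positions 2, 4, 6, … form another.
Track A: 43, -43, 43, -43, 43 (oscillating between 43 and -43).
Track B: 46, 32, 18, 4, -10 (linear: a_n = 60 − 14·n).
The 16th slot belongs to track B; its 8th term is -52.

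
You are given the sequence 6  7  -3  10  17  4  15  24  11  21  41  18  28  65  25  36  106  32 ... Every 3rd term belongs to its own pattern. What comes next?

Taking every 3rd term gives 3 separate tracks.
Track A: 6, 10, 15, 21, 28, 36. Triangular numbers starting at T_3.
Track B: 7, 17, 24, 41, 65, 106. A Fibonacci-like recurrence a_n = a_{n-1} + a_{n-2}.
Track C: -3, 4, 11, 18, 25, 32. Arithmetic with common difference +7.
Term 19 comes from track A (its 7th entry): 45.

45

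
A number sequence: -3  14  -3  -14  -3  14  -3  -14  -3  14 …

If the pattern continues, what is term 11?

Split by position mod 2 into 2 tracks.
Track A: -3, -3, -3, -3, -3 (constant -3).
Track B: 14, -14, 14, -14, 14 (alternating ±14).
Position 11 → track A, term 6 = -3.

-3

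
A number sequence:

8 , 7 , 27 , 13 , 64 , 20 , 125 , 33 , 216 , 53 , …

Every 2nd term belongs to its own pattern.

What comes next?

Odd-indexed and even-indexed terms follow separate rules.
Subsequence A = 8, 27, 64, 125, 216: perfect cubes starting at 2³.
Subsequence B = 7, 13, 20, 33, 53: each term equals the sum of the previous two.
The 11th slot belongs to subsequence A; its 6th term is 343.

343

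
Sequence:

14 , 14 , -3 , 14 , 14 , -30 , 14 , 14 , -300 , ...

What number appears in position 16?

Reading positions in blocks of 3 reveals the pattern AAB — 2 tracks woven together.
Subsequence A: 14, 14, 14, 14, 14, 14 — the constant sequence 14.
Subsequence B: -3, -30, -300 — geometric with ratio 10.
Term 16 comes from subsequence A (its 11th entry): 14.

14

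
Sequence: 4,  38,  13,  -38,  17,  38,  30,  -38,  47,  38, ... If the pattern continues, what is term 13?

124

Odd-indexed and even-indexed terms follow separate rules.
Track A: 4, 13, 17, 30, 47 (a Fibonacci-like recurrence a_n = a_{n-1} + a_{n-2}).
Track B: 38, -38, 38, -38, 38 (alternating ±38).
Term 13 comes from track A (its 7th entry): 124.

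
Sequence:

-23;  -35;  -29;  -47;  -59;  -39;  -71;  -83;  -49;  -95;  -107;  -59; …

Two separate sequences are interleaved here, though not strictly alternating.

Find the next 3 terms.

-119, -131, -69

Positions follow the repeating pattern AAB; grouping by letter gives 2 tracks.
Subsequence A is -23, -35, -47, -59, -71, -83, -95, -107, which is subtracting 12 each time.
Subsequence B is -29, -39, -49, -59, which is linear: a_n = -19 − 10·n.
The 13th slot belongs to subsequence A; its 9th term is -119.
Position 14 falls in subsequence A as its term 10, giving -131.
Position 15 → subsequence B, term 5 = -69.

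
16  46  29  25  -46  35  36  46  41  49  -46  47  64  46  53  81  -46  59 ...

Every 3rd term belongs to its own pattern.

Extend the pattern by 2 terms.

Taking every 3rd term gives 3 separate tracks.
Track A = 16, 25, 36, 49, 64, 81: consecutive squares n² from n = 4.
Track B = 46, -46, 46, -46, 46, -46: the oscillation 46·(−1)^(n+1).
Track C = 29, 35, 41, 47, 53, 59: arithmetic with common difference +6.
Position 19 falls in track A as its term 7, giving 100.
Position 20 falls in track B as its term 7, giving 46.

100, 46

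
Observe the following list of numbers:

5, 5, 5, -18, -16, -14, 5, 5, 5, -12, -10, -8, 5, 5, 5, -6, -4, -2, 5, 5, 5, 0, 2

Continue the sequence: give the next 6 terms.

4, 5, 5, 5, 6, 8

Positions follow the repeating pattern AAABBB; grouping by letter gives 2 tracks.
Stream A is 5, 5, 5, 5, 5, 5, 5, 5, 5, 5, 5, 5, which is always 5.
Stream B is -18, -16, -14, -12, -10, -8, -6, -4, -2, 0, 2, which is linear: a_n = -20 + 2·n.
The 24th slot belongs to stream B; its 12th term is 4.
Term 25 comes from stream A (its 13th entry): 5.
Term 26 comes from stream A (its 14th entry): 5.
Position 27 falls in stream A as its term 15, giving 5.
Position 28 falls in stream B as its term 13, giving 6.
Term 29 comes from stream B (its 14th entry): 8.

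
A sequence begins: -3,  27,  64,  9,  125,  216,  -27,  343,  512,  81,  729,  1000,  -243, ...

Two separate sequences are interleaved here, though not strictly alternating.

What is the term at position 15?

Reading positions in blocks of 3 reveals the pattern ABB — 2 tracks woven together.
Track A: -3, 9, -27, 81, -243. Multiplying by -3 each time.
Track B: 27, 64, 125, 216, 343, 512, 729, 1000. Consecutive cubes n³ from n = 3.
The 15th slot belongs to track B; its 10th term is 1728.

1728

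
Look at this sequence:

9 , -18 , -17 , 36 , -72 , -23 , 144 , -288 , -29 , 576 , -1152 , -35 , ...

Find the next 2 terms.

Reading positions in blocks of 3 reveals the pattern AAB — 2 tracks woven together.
Track A: 9, -18, 36, -72, 144, -288, 576, -1152 — geometric, ×-2 each step.
Track B: -17, -23, -29, -35 — linear: a_n = -11 − 6·n.
Position 13 → track A, term 9 = 2304.
Position 14 → track A, term 10 = -4608.

2304, -4608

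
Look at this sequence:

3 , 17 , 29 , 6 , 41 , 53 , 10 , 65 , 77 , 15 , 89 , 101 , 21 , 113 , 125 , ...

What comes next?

28

Reading positions in blocks of 3 reveals the pattern ABB — 2 tracks woven together.
Stream A is 3, 6, 10, 15, 21, which is the triangular numbers T_2, T_3, ….
Stream B is 17, 29, 41, 53, 65, 77, 89, 101, 113, 125, which is arithmetic, step +12.
The 16th slot belongs to stream A; its 6th term is 28.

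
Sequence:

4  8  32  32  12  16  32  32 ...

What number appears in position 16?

Positions follow the repeating pattern AABB; grouping by letter gives 2 tracks.
Stream A = 4, 8, 12, 16: arithmetic, step +4.
Stream B = 32, 32, 32, 32: the constant sequence 32.
Position 16 falls in stream B as its term 8, giving 32.

32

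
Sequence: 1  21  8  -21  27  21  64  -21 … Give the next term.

125

Positions 1, 3, 5, … form one subsequence and positions 2, 4, 6, … form another.
Track A: 1, 8, 27, 64 (perfect cubes starting at 1³).
Track B: 21, -21, 21, -21 (oscillating between 21 and -21).
The 9th slot belongs to track A; its 5th term is 125.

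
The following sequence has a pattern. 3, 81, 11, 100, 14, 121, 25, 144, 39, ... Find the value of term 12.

196

Odd-indexed and even-indexed terms follow separate rules.
Stream A: 3, 11, 14, 25, 39 (Fibonacci-style (each term is the sum of the two before it)).
Stream B: 81, 100, 121, 144 (the squares 9², 10², 11², …).
Term 12 comes from stream B (its 6th entry): 196.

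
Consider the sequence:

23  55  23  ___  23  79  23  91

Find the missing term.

67

Taking every 2nd term gives 2 separate tracks.
Track A = 23, 23, 23, 23: the constant sequence 23.
Track B = 55, ?, 79, 91: arithmetic, step +12.
So the missing entry in track B is 67.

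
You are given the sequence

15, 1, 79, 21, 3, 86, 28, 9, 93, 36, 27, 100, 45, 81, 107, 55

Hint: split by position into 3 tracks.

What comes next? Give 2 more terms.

243, 114

The terms cycle through 3 interleaved subsequences.
Subsequence A: 15, 21, 28, 36, 45, 55 (triangular numbers n(n+1)/2 for n = 5, 6, …).
Subsequence B: 1, 3, 9, 27, 81 (successive powers of 3).
Subsequence C: 79, 86, 93, 100, 107 (adding 7 each time).
Position 17 → subsequence B, term 6 = 243.
Term 18 comes from subsequence C (its 6th entry): 114.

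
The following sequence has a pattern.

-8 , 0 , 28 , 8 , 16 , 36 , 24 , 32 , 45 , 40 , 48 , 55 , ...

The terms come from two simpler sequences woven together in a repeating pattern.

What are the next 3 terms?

Positions follow the repeating pattern AAB; grouping by letter gives 2 tracks.
Track A = -8, 0, 8, 16, 24, 32, 40, 48: linear: a_n = -16 + 8·n.
Track B = 28, 36, 45, 55: triangular numbers starting at T_7.
Position 13 → track A, term 9 = 56.
Position 14 falls in track A as its term 10, giving 64.
The 15th slot belongs to track B; its 5th term is 66.

56, 64, 66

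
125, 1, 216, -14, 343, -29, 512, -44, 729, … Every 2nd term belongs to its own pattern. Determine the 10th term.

Taking every 2nd term gives 2 separate tracks.
Track A: 125, 216, 343, 512, 729 (consecutive cubes n³ from n = 5).
Track B: 1, -14, -29, -44 (subtracting 15 each time).
Term 10 comes from track B (its 5th entry): -59.

-59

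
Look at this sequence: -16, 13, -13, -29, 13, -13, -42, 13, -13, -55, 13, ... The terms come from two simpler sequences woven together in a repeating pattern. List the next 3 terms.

-13, -68, 13

Reading positions in blocks of 3 reveals the pattern ABB — 2 tracks woven together.
Subsequence A = -16, -29, -42, -55: subtracting 13 each time.
Subsequence B = 13, -13, 13, -13, 13, -13, 13: alternating ±13.
Position 12 → subsequence B, term 8 = -13.
Term 13 comes from subsequence A (its 5th entry): -68.
The 14th slot belongs to subsequence B; its 9th term is 13.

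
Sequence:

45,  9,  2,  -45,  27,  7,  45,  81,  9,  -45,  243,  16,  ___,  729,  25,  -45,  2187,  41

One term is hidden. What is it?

45

Read the sequence 3 terms at a time; column i is its own pattern.
Track A: 45, -45, 45, -45, ?, -45 — alternating ±45.
Track B: 9, 27, 81, 243, 729, 2187 — powers of 3.
Track C: 2, 7, 9, 16, 25, 41 — each term equals the sum of the previous two.
Track A's pattern makes the blank 45.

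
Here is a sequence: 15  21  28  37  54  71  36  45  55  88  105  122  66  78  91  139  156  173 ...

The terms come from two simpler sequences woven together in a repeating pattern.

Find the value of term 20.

Reading positions in blocks of 6 reveals the pattern AAABBB — 2 tracks woven together.
Track A: 15, 21, 28, 36, 45, 55, 66, 78, 91. Triangular numbers starting at T_5.
Track B: 37, 54, 71, 88, 105, 122, 139, 156, 173. Adding 17 each time.
Position 20 → track A, term 11 = 120.

120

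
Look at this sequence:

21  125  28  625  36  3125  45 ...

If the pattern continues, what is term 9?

Taking every 2nd term gives 2 separate tracks.
Subsequence A is 21, 28, 36, 45, which is triangular numbers starting at T_6.
Subsequence B is 125, 625, 3125, which is powers of 5.
Position 9 falls in subsequence A as its term 5, giving 55.

55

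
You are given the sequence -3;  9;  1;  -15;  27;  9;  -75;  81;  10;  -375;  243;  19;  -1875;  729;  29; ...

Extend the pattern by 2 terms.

Read the sequence 3 terms at a time; column i is its own pattern.
Track A: -3, -15, -75, -375, -1875. A geometric progression (common ratio 5).
Track B: 9, 27, 81, 243, 729. Powers 3^2, 3^3, 3^4, ….
Track C: 1, 9, 10, 19, 29. Each term equals the sum of the previous two.
Position 16 → track A, term 6 = -9375.
Term 17 comes from track B (its 6th entry): 2187.

-9375, 2187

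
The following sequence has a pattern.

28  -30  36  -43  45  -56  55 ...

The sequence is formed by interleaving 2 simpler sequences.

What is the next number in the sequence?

-69

Taking every 2nd term gives 2 separate tracks.
Track A: 28, 36, 45, 55 (the triangular numbers T_7, T_8, …).
Track B: -30, -43, -56 (linear: a_n = -17 − 13·n).
The 8th slot belongs to track B; its 4th term is -69.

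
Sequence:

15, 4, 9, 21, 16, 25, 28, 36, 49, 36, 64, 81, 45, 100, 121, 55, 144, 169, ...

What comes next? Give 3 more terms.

Reading positions in blocks of 3 reveals the pattern ABB — 2 tracks woven together.
Subsequence A is 15, 21, 28, 36, 45, 55, which is triangular numbers starting at T_5.
Subsequence B is 4, 9, 16, 25, 36, 49, 64, 81, 100, 121, 144, 169, which is perfect squares starting at 2².
The 19th slot belongs to subsequence A; its 7th term is 66.
Term 20 comes from subsequence B (its 13th entry): 196.
The 21st slot belongs to subsequence B; its 14th term is 225.

66, 196, 225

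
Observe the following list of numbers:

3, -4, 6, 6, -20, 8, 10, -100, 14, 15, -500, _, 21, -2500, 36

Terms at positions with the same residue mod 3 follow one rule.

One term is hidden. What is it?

22

Split by position mod 3 into 3 tracks.
Track A = 3, 6, 10, 15, 21: triangular numbers n(n+1)/2 for n = 2, 3, ….
Track B = -4, -20, -100, -500, -2500: multiplying by 5 each time.
Track C = 6, 8, 14, ?, 36: Fibonacci-style (each term is the sum of the two before it).
Track C's pattern makes the blank 22.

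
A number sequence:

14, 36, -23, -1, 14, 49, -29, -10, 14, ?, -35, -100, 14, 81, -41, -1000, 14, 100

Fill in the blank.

64

The terms cycle through 4 interleaved subsequences.
Track A is 14, 14, 14, 14, 14, which is constant 14.
Track B is 36, 49, ?, 81, 100, which is perfect squares starting at 6².
Track C is -23, -29, -35, -41, which is arithmetic, step −6.
Track D is -1, -10, -100, -1000, which is geometric, ×10 each step.
Track B's pattern makes the blank 64.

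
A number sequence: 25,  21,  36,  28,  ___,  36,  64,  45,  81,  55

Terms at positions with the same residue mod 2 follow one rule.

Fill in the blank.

49

Positions 1, 3, 5, … form one subsequence and positions 2, 4, 6, … form another.
Subsequence A is 25, 36, ?, 64, 81, which is consecutive squares n² from n = 5.
Subsequence B is 21, 28, 36, 45, 55, which is the triangular numbers T_6, T_7, ….
Subsequence A's pattern makes the blank 49.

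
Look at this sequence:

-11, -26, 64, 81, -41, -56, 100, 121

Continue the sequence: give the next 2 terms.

The slot pattern repeats as AABB (period 4), so there are 2 interleaved tracks.
Subsequence A: -11, -26, -41, -56 — arithmetic with common difference −15.
Subsequence B: 64, 81, 100, 121 — perfect squares starting at 8².
Position 9 → subsequence A, term 5 = -71.
Position 10 → subsequence A, term 6 = -86.

-71, -86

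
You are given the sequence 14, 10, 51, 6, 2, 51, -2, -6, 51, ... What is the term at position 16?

Reading positions in blocks of 3 reveals the pattern AAB — 2 tracks woven together.
Stream A = 14, 10, 6, 2, -2, -6: linear: a_n = 18 − 4·n.
Stream B = 51, 51, 51: constant 51.
Position 16 → stream A, term 11 = -26.

-26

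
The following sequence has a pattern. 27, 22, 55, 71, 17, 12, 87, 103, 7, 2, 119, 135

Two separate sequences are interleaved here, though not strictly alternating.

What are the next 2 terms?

The slot pattern repeats as AABB (period 4), so there are 2 interleaved tracks.
Track A: 27, 22, 17, 12, 7, 2 — arithmetic with common difference −5.
Track B: 55, 71, 87, 103, 119, 135 — arithmetic with common difference +16.
The 13th slot belongs to track A; its 7th term is -3.
The 14th slot belongs to track A; its 8th term is -8.

-3, -8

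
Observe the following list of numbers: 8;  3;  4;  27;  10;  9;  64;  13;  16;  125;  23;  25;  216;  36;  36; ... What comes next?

Split by position mod 3: positions 1, 4, 7, … form one track, and each other residue class forms its own.
Track A: 8, 27, 64, 125, 216. Consecutive cubes n³ from n = 2.
Track B: 3, 10, 13, 23, 36. A Fibonacci-like recurrence a_n = a_{n-1} + a_{n-2}.
Track C: 4, 9, 16, 25, 36. Consecutive squares n² from n = 2.
Position 16 falls in track A as its term 6, giving 343.

343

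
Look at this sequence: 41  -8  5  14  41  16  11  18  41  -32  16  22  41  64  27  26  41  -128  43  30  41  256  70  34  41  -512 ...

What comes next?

Read the sequence 4 terms at a time; column i is its own pattern.
Stream A is 41, 41, 41, 41, 41, 41, 41, which is always 41.
Stream B is -8, 16, -32, 64, -128, 256, -512, which is geometric, ×-2 each step.
Stream C is 5, 11, 16, 27, 43, 70, which is each term equals the sum of the previous two.
Stream D is 14, 18, 22, 26, 30, 34, which is adding 4 each time.
Position 27 falls in stream C as its term 7, giving 113.

113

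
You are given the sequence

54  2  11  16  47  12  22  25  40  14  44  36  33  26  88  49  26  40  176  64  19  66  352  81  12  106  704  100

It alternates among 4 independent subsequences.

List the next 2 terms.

Split by position mod 4 into 4 tracks.
Stream A: 54, 47, 40, 33, 26, 19, 12 — arithmetic, step −7.
Stream B: 2, 12, 14, 26, 40, 66, 106 — a Fibonacci-like recurrence a_n = a_{n-1} + a_{n-2}.
Stream C: 11, 22, 44, 88, 176, 352, 704 — geometric with ratio 2.
Stream D: 16, 25, 36, 49, 64, 81, 100 — perfect squares starting at 4².
Position 29 → stream A, term 8 = 5.
The 30th slot belongs to stream B; its 8th term is 172.

5, 172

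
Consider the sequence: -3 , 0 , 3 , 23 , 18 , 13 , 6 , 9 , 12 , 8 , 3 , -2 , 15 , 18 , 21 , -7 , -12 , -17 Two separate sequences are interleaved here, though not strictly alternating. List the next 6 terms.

The slot pattern repeats as AAABBB (period 6), so there are 2 interleaved tracks.
Track A = -3, 0, 3, 6, 9, 12, 15, 18, 21: adding 3 each time.
Track B = 23, 18, 13, 8, 3, -2, -7, -12, -17: arithmetic with common difference −5.
Position 19 → track A, term 10 = 24.
Position 20 → track A, term 11 = 27.
Position 21 → track A, term 12 = 30.
Position 22 → track B, term 10 = -22.
Position 23 falls in track B as its term 11, giving -27.
Position 24 → track B, term 12 = -32.

24, 27, 30, -22, -27, -32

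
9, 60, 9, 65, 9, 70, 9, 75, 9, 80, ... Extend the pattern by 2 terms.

9, 85

Split by position mod 2 into 2 tracks.
Stream A: 9, 9, 9, 9, 9 — the constant sequence 9.
Stream B: 60, 65, 70, 75, 80 — arithmetic with common difference +5.
Position 11 falls in stream A as its term 6, giving 9.
Position 12 → stream B, term 6 = 85.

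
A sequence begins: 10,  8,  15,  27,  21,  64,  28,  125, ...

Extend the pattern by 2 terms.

Odd-indexed and even-indexed terms follow separate rules.
Track A is 10, 15, 21, 28, which is the triangular numbers T_4, T_5, ….
Track B is 8, 27, 64, 125, which is consecutive cubes n³ from n = 2.
Term 9 comes from track A (its 5th entry): 36.
Term 10 comes from track B (its 5th entry): 216.

36, 216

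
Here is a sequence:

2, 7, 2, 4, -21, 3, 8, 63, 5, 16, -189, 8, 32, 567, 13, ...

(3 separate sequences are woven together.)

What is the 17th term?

Read the sequence 3 terms at a time; column i is its own pattern.
Subsequence A is 2, 4, 8, 16, 32, which is powers 2^1, 2^2, 2^3, ….
Subsequence B is 7, -21, 63, -189, 567, which is multiplying by -3 each time.
Subsequence C is 2, 3, 5, 8, 13, which is a Fibonacci-like recurrence a_n = a_{n-1} + a_{n-2}.
Position 17 falls in subsequence B as its term 6, giving -1701.

-1701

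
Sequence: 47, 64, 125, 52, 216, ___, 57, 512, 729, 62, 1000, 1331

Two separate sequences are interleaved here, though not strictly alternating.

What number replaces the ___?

343

Positions follow the repeating pattern ABB; grouping by letter gives 2 tracks.
Subsequence A: 47, 52, 57, 62 — arithmetic with common difference +5.
Subsequence B: 64, 125, 216, ?, 512, 729, 1000, 1331 — the cubes 4³, 5³, 6³, ….
Filling subsequence B at index 4 by its rule yields 343.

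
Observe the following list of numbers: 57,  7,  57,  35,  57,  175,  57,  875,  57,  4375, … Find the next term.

Odd-indexed and even-indexed terms follow separate rules.
Track A is 57, 57, 57, 57, 57, which is constant 57.
Track B is 7, 35, 175, 875, 4375, which is multiplying by 5 each time.
Position 11 falls in track A as its term 6, giving 57.

57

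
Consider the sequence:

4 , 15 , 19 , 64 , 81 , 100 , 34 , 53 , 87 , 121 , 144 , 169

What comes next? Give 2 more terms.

Positions follow the repeating pattern AAABBB; grouping by letter gives 2 tracks.
Track A is 4, 15, 19, 34, 53, 87, which is each term equals the sum of the previous two.
Track B is 64, 81, 100, 121, 144, 169, which is the squares 8², 9², 10², ….
The 13th slot belongs to track A; its 7th term is 140.
The 14th slot belongs to track A; its 8th term is 227.

140, 227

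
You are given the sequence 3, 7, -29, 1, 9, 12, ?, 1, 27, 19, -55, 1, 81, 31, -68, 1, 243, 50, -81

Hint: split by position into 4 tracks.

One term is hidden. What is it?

-42

Split by position mod 4 into 4 tracks.
Stream A: 3, 9, 27, 81, 243 — geometric with ratio 3.
Stream B: 7, 12, 19, 31, 50 — Fibonacci-style (each term is the sum of the two before it).
Stream C: -29, ?, -55, -68, -81 — arithmetic with common difference −13.
Stream D: 1, 1, 1, 1 — constant 1.
Stream C's pattern makes the blank -42.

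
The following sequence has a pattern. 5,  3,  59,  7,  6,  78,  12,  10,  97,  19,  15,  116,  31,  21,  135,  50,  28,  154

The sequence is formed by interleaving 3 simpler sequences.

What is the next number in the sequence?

Split by position mod 3 into 3 tracks.
Stream A: 5, 7, 12, 19, 31, 50. Fibonacci-style (each term is the sum of the two before it).
Stream B: 3, 6, 10, 15, 21, 28. Triangular numbers n(n+1)/2 for n = 2, 3, ….
Stream C: 59, 78, 97, 116, 135, 154. Linear: a_n = 40 + 19·n.
Term 19 comes from stream A (its 7th entry): 81.

81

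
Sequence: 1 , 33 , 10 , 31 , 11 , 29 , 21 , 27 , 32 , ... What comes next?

25

Positions 1, 3, 5, … form one subsequence and positions 2, 4, 6, … form another.
Track A: 1, 10, 11, 21, 32. A Fibonacci-like recurrence a_n = a_{n-1} + a_{n-2}.
Track B: 33, 31, 29, 27. Arithmetic, step −2.
The 10th slot belongs to track B; its 5th term is 25.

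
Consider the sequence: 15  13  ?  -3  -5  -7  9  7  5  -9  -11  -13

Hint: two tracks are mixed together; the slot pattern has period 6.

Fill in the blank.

Positions follow the repeating pattern AAABBB; grouping by letter gives 2 tracks.
Track A = 15, 13, ?, 9, 7, 5: arithmetic with common difference −2.
Track B = -3, -5, -7, -9, -11, -13: linear: a_n = -1 − 2·n.
Track A's pattern makes the blank 11.

11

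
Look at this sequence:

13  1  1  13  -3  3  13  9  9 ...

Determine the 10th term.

13

Split by position mod 3: positions 1, 4, 7, … form one track, and each other residue class forms its own.
Track A = 13, 13, 13: constant 13.
Track B = 1, -3, 9: multiplying by -3 each time.
Track C = 1, 3, 9: powers of 3.
The 10th slot belongs to track A; its 4th term is 13.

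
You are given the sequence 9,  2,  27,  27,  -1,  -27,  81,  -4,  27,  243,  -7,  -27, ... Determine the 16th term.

2187

The terms cycle through 3 interleaved subsequences.
Track A: 9, 27, 81, 243. Powers of 3.
Track B: 2, -1, -4, -7. Arithmetic with common difference −3.
Track C: 27, -27, 27, -27. Alternating ±27.
Position 16 → track A, term 6 = 2187.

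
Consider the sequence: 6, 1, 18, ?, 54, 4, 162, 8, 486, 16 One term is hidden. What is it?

The terms cycle through 2 interleaved subsequences.
Track A: 6, 18, 54, 162, 486 — geometric with ratio 3.
Track B: 1, ?, 4, 8, 16 — successive powers of 2.
Filling track B at index 2 by its rule yields 2.

2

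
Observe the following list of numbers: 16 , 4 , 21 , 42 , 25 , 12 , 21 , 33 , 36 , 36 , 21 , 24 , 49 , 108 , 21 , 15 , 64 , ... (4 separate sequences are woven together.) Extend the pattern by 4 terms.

324, 21, 6, 81

Split by position mod 4: positions 1, 5, 9, … form one track, and each other residue class forms its own.
Track A: 16, 25, 36, 49, 64 — consecutive squares n² from n = 4.
Track B: 4, 12, 36, 108 — geometric, ×3 each step.
Track C: 21, 21, 21, 21 — the constant sequence 21.
Track D: 42, 33, 24, 15 — linear: a_n = 51 − 9·n.
The 18th slot belongs to track B; its 5th term is 324.
Position 19 → track C, term 5 = 21.
Position 20 → track D, term 5 = 6.
The 21st slot belongs to track A; its 6th term is 81.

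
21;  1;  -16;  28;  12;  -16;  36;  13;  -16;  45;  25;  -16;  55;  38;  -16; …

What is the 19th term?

Split by position mod 3: positions 1, 4, 7, … form one track, and each other residue class forms its own.
Track A = 21, 28, 36, 45, 55: triangular numbers n(n+1)/2 for n = 6, 7, ….
Track B = 1, 12, 13, 25, 38: each term equals the sum of the previous two.
Track C = -16, -16, -16, -16, -16: the constant sequence -16.
Position 19 falls in track A as its term 7, giving 78.

78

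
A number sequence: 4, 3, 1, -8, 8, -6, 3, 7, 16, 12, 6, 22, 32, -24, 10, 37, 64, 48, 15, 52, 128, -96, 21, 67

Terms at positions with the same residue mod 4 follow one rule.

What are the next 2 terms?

256, 192

Taking every 4th term gives 4 separate tracks.
Stream A: 4, 8, 16, 32, 64, 128 (powers of 2).
Stream B: 3, -6, 12, -24, 48, -96 (geometric with ratio -2).
Stream C: 1, 3, 6, 10, 15, 21 (triangular numbers n(n+1)/2 for n = 1, 2, …).
Stream D: -8, 7, 22, 37, 52, 67 (arithmetic, step +15).
Position 25 → stream A, term 7 = 256.
Position 26 → stream B, term 7 = 192.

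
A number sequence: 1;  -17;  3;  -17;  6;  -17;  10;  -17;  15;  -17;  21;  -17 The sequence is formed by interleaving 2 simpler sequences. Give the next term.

Split by position mod 2 into 2 tracks.
Track A = 1, 3, 6, 10, 15, 21: triangular numbers starting at T_1.
Track B = -17, -17, -17, -17, -17, -17: the constant sequence -17.
The 13th slot belongs to track A; its 7th term is 28.

28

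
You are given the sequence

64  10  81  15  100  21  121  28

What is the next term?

Odd-indexed and even-indexed terms follow separate rules.
Stream A: 64, 81, 100, 121. The squares 8², 9², 10², ….
Stream B: 10, 15, 21, 28. Triangular numbers starting at T_4.
The 9th slot belongs to stream A; its 5th term is 144.

144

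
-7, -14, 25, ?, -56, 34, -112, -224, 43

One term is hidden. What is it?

-28

Positions follow the repeating pattern AAB; grouping by letter gives 2 tracks.
Track A: -7, -14, ?, -56, -112, -224 — geometric, ×2 each step.
Track B: 25, 34, 43 — arithmetic, step +9.
Filling track A at index 3 by its rule yields -28.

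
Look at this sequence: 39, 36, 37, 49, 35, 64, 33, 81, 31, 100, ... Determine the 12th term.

121

Split by position mod 2 into 2 tracks.
Subsequence A is 39, 37, 35, 33, 31, which is linear: a_n = 41 − 2·n.
Subsequence B is 36, 49, 64, 81, 100, which is the squares 6², 7², 8², ….
Position 12 falls in subsequence B as its term 6, giving 121.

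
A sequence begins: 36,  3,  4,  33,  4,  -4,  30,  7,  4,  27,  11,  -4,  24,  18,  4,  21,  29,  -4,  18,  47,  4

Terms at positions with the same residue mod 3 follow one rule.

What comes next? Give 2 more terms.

Read the sequence 3 terms at a time; column i is its own pattern.
Stream A: 36, 33, 30, 27, 24, 21, 18 — arithmetic, step −3.
Stream B: 3, 4, 7, 11, 18, 29, 47 — each term equals the sum of the previous two.
Stream C: 4, -4, 4, -4, 4, -4, 4 — alternating ±4.
Position 22 falls in stream A as its term 8, giving 15.
Term 23 comes from stream B (its 8th entry): 76.

15, 76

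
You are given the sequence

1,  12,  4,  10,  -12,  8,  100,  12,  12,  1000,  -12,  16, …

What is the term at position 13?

The terms cycle through 3 interleaved subsequences.
Track A: 1, 10, 100, 1000. Powers of 10.
Track B: 12, -12, 12, -12. The oscillation 12·(−1)^(n+1).
Track C: 4, 8, 12, 16. Arithmetic, step +4.
The 13th slot belongs to track A; its 5th term is 10000.

10000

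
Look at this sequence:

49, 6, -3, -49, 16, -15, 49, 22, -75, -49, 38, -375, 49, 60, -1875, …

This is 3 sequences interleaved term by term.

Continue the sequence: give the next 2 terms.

Read the sequence 3 terms at a time; column i is its own pattern.
Track A: 49, -49, 49, -49, 49 (oscillating between 49 and -49).
Track B: 6, 16, 22, 38, 60 (Fibonacci-style (each term is the sum of the two before it)).
Track C: -3, -15, -75, -375, -1875 (geometric with ratio 5).
Position 16 falls in track A as its term 6, giving -49.
Position 17 falls in track B as its term 6, giving 98.

-49, 98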